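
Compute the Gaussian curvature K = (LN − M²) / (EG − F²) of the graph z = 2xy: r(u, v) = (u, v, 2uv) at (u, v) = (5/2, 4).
K = -1/2025

Coefficients of the first fundamental form: E = 4*v^2 + 1, F = 4*u*v, G = 4*u^2 + 1.
Coefficients of the second fundamental form: L = 0, M = 2/sqrt(4*u^2 + 4*v^2 + 1), N = 0.
Assemble K = (LN − M²)/(EG − F²) = -4/(16*u^4 + 32*u^2*v^2 + 8*u^2 + 16*v^4 + 8*v^2 + 1). At (u, v) = (5/2, 4): K = -1/2025.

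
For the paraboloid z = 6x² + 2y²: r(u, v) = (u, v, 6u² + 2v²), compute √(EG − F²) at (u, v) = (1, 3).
√(EG − F²)|_{(1, 3)} = 17

E = 144*u^2 + 1, F = 48*u*v, G = 16*v^2 + 1; EG − F² = 144*u^2 + 16*v^2 + 1; √(EG − F²) = sqrt(144*u^2 + 16*v^2 + 1). At the given point: 17.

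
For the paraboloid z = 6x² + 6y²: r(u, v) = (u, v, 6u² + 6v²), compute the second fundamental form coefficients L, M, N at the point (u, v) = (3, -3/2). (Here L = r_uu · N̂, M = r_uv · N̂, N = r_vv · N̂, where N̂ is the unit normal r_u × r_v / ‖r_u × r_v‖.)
L = 12*sqrt(1621)/1621;  M = 0;  N = 12*sqrt(1621)/1621

Compute the unit normal N̂(u, v) = (-12*u/sqrt(144*u^2 + 144*v^2 + 1), -12*v/sqrt(144*u^2 + 144*v^2 + 1), 1/sqrt(144*u^2 + 144*v^2 + 1)), and the second partials r_uu, r_uv, r_vv. Take dot products:
  L(u, v) = r_uu · N̂ = 12/sqrt(144*u^2 + 144*v^2 + 1),
  M(u, v) = r_uv · N̂ = 0,
  N(u, v) = r_vv · N̂ = 12/sqrt(144*u^2 + 144*v^2 + 1).
Evaluating at (u, v) = (3, -3/2):
  L = 12*sqrt(1621)/1621, M = 0, N = 12*sqrt(1621)/1621.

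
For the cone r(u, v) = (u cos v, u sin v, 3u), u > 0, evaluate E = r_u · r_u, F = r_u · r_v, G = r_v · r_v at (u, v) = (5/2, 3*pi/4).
E = 10;  F = 0;  G = 25/4

Partials: r_u = (cos(v), sin(v), 3), r_v = (-u*sin(v), u*cos(v), 0). As functions of (u, v):
  E = r_u · r_u = 10,
  F = r_u · r_v = 0,
  G = r_v · r_v = u^2.
Evaluating at (u, v) = (5/2, 3*pi/4): E = 10, F = 0, G = 25/4.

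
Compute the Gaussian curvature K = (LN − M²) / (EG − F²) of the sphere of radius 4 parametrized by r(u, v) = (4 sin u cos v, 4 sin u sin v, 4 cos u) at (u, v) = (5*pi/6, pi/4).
K = 1/16

Coefficients of the first fundamental form: E = 16, F = 0, G = 16*sin(u)^2.
Coefficients of the second fundamental form: L = -4*sin(u)/Abs(sin(u)), M = 0, N = -4*sin(u)^3/Abs(sin(u)).
Assemble K = (LN − M²)/(EG − F²) = 1/16. At (u, v) = (5*pi/6, pi/4): K = 1/16.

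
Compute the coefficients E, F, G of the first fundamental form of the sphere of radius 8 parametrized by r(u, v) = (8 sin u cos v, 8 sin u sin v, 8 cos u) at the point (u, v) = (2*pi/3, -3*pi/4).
E = 64;  F = 0;  G = 48

Partials: r_u = (8*cos(u)*cos(v), 8*sin(v)*cos(u), -8*sin(u)), r_v = (-8*sin(u)*sin(v), 8*sin(u)*cos(v), 0). As functions of (u, v):
  E = r_u · r_u = 64,
  F = r_u · r_v = 0,
  G = r_v · r_v = 64*sin(u)^2.
Evaluating at (u, v) = (2*pi/3, -3*pi/4): E = 64, F = 0, G = 48.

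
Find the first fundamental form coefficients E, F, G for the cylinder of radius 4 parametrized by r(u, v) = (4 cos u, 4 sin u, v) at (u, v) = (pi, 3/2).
E = 16;  F = 0;  G = 1

Partials: r_u = (-4*sin(u), 4*cos(u), 0), r_v = (0, 0, 1). As functions of (u, v):
  E = r_u · r_u = 16,
  F = r_u · r_v = 0,
  G = r_v · r_v = 1.
Evaluating at (u, v) = (pi, 3/2): E = 16, F = 0, G = 1.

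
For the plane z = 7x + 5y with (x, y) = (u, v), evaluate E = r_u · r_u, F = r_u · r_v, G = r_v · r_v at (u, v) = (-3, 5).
E = 50;  F = 35;  G = 26

Partials: r_u = (1, 0, 7), r_v = (0, 1, 5). As functions of (u, v):
  E = r_u · r_u = 50,
  F = r_u · r_v = 35,
  G = r_v · r_v = 26.
Evaluating at (u, v) = (-3, 5): E = 50, F = 35, G = 26.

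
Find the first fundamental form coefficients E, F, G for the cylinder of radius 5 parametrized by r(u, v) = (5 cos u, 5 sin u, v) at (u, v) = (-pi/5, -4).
E = 25;  F = 0;  G = 1

Partials: r_u = (-5*sin(u), 5*cos(u), 0), r_v = (0, 0, 1). As functions of (u, v):
  E = r_u · r_u = 25,
  F = r_u · r_v = 0,
  G = r_v · r_v = 1.
Evaluating at (u, v) = (-pi/5, -4): E = 25, F = 0, G = 1.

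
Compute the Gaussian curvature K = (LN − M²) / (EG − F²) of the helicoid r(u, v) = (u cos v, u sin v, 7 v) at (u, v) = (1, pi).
K = -49/2500

Coefficients of the first fundamental form: E = 1, F = 0, G = u^2 + 49.
Coefficients of the second fundamental form: L = 0, M = -7/sqrt(u^2 + 49), N = 0.
Assemble K = (LN − M²)/(EG − F²) = -49/(u^2 + 49)^2. At (u, v) = (1, pi): K = -49/2500.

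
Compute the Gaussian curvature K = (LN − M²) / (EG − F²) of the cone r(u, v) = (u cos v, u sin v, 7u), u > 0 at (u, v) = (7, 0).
K = 0

Coefficients of the first fundamental form: E = 50, F = 0, G = u^2.
Coefficients of the second fundamental form: L = 0, M = 0, N = 7*sqrt(2)*u^2/(10*Abs(u)).
Assemble K = (LN − M²)/(EG − F²) = 0. At (u, v) = (7, 0): K = 0.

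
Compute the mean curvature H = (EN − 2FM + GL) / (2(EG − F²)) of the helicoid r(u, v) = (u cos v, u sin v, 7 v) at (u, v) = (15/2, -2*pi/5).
H = 0

With E = 1, F = 0, G = u^2 + 49, L = 0, M = -7/sqrt(u^2 + 49), N = 0, assemble
  H = (EN − 2FM + GL) / (2(EG − F²)) = 0.
At (u, v) = (15/2, -2*pi/5): H = 0.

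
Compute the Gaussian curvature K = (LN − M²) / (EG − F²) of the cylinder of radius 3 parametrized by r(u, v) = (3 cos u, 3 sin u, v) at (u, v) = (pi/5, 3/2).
K = 0

Coefficients of the first fundamental form: E = 9, F = 0, G = 1.
Coefficients of the second fundamental form: L = -3, M = 0, N = 0.
Assemble K = (LN − M²)/(EG − F²) = 0. At (u, v) = (pi/5, 3/2): K = 0.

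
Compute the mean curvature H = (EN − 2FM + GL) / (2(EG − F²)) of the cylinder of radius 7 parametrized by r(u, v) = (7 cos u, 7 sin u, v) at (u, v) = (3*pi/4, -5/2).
H = -1/14

With E = 49, F = 0, G = 1, L = -7, M = 0, N = 0, assemble
  H = (EN − 2FM + GL) / (2(EG − F²)) = -1/14.
At (u, v) = (3*pi/4, -5/2): H = -1/14.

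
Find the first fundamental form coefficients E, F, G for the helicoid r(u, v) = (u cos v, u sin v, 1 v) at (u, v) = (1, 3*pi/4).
E = 1;  F = 0;  G = 2

Partials: r_u = (cos(v), sin(v), 0), r_v = (-u*sin(v), u*cos(v), 1). As functions of (u, v):
  E = r_u · r_u = 1,
  F = r_u · r_v = 0,
  G = r_v · r_v = u^2 + 1.
Evaluating at (u, v) = (1, 3*pi/4): E = 1, F = 0, G = 2.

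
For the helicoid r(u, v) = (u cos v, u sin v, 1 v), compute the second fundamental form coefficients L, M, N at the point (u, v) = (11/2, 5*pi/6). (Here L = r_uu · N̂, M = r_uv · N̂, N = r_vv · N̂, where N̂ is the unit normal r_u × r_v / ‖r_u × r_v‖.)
L = 0;  M = -2*sqrt(5)/25;  N = 0

Compute the unit normal N̂(u, v) = (sin(v)/sqrt(u^2 + 1), -cos(v)/sqrt(u^2 + 1), u/sqrt(u^2 + 1)), and the second partials r_uu, r_uv, r_vv. Take dot products:
  L(u, v) = r_uu · N̂ = 0,
  M(u, v) = r_uv · N̂ = -1/sqrt(u^2 + 1),
  N(u, v) = r_vv · N̂ = 0.
Evaluating at (u, v) = (11/2, 5*pi/6):
  L = 0, M = -2*sqrt(5)/25, N = 0.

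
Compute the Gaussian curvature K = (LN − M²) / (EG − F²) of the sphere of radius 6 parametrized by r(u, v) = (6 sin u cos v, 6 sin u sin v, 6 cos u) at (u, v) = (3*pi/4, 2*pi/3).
K = 1/36

Coefficients of the first fundamental form: E = 36, F = 0, G = 36*sin(u)^2.
Coefficients of the second fundamental form: L = -6*sin(u)/Abs(sin(u)), M = 0, N = -6*sin(u)^3/Abs(sin(u)).
Assemble K = (LN − M²)/(EG − F²) = 1/36. At (u, v) = (3*pi/4, 2*pi/3): K = 1/36.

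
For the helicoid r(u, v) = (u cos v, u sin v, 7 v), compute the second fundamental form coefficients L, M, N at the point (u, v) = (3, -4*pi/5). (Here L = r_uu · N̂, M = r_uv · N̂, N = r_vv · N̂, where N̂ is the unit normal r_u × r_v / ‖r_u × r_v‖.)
L = 0;  M = -7*sqrt(58)/58;  N = 0

Compute the unit normal N̂(u, v) = (7*sin(v)/sqrt(u^2 + 49), -7*cos(v)/sqrt(u^2 + 49), u/sqrt(u^2 + 49)), and the second partials r_uu, r_uv, r_vv. Take dot products:
  L(u, v) = r_uu · N̂ = 0,
  M(u, v) = r_uv · N̂ = -7/sqrt(u^2 + 49),
  N(u, v) = r_vv · N̂ = 0.
Evaluating at (u, v) = (3, -4*pi/5):
  L = 0, M = -7*sqrt(58)/58, N = 0.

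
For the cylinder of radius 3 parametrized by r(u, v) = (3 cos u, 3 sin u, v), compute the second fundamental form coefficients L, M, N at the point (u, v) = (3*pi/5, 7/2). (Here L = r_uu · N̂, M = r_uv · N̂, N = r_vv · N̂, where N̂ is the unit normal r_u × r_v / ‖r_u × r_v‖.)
L = -3;  M = 0;  N = 0

Compute the unit normal N̂(u, v) = (cos(u), sin(u), 0), and the second partials r_uu, r_uv, r_vv. Take dot products:
  L(u, v) = r_uu · N̂ = -3,
  M(u, v) = r_uv · N̂ = 0,
  N(u, v) = r_vv · N̂ = 0.
Evaluating at (u, v) = (3*pi/5, 7/2):
  L = -3, M = 0, N = 0.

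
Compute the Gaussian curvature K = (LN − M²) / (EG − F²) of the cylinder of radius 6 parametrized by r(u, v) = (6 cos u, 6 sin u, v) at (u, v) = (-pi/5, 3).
K = 0

Coefficients of the first fundamental form: E = 36, F = 0, G = 1.
Coefficients of the second fundamental form: L = -6, M = 0, N = 0.
Assemble K = (LN − M²)/(EG − F²) = 0. At (u, v) = (-pi/5, 3): K = 0.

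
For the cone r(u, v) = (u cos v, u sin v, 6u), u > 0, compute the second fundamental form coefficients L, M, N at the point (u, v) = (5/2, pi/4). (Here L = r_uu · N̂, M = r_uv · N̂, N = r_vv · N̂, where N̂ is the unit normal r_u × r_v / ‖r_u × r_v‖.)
L = 0;  M = 0;  N = 15*sqrt(37)/37

Compute the unit normal N̂(u, v) = (-6*sqrt(37)*u*cos(v)/(37*Abs(u)), -6*sqrt(37)*u*sin(v)/(37*Abs(u)), sqrt(37)*u/(37*Abs(u))), and the second partials r_uu, r_uv, r_vv. Take dot products:
  L(u, v) = r_uu · N̂ = 0,
  M(u, v) = r_uv · N̂ = 0,
  N(u, v) = r_vv · N̂ = 6*sqrt(37)*u^2/(37*Abs(u)).
Evaluating at (u, v) = (5/2, pi/4):
  L = 0, M = 0, N = 15*sqrt(37)/37.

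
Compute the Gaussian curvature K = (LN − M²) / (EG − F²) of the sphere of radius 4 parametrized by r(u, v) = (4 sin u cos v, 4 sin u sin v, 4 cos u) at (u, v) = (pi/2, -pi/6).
K = 1/16

Coefficients of the first fundamental form: E = 16, F = 0, G = 16*sin(u)^2.
Coefficients of the second fundamental form: L = -4*sin(u)/Abs(sin(u)), M = 0, N = -4*sin(u)^3/Abs(sin(u)).
Assemble K = (LN − M²)/(EG − F²) = 1/16. At (u, v) = (pi/2, -pi/6): K = 1/16.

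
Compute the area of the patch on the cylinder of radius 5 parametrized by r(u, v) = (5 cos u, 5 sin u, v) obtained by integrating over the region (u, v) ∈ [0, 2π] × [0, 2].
Area = 20*pi

Area = ∫∫ √(EG − F²) du dv with √(EG − F²) = 5. Integrating over [0, 2π] × [0, 2] gives 20*pi.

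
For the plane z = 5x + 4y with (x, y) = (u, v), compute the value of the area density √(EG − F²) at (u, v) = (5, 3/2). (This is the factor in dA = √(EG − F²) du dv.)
√(EG − F²)|_{(5, 3/2)} = sqrt(42)

E = 26, F = 20, G = 17, so EG − F² = 42. Taking the positive square root: √(EG − F²) = sqrt(42). At (u, v) = (5, 3/2): sqrt(42).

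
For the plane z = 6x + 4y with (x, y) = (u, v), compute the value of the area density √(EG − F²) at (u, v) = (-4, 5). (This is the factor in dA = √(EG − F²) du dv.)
√(EG − F²)|_{(-4, 5)} = sqrt(53)

E = 37, F = 24, G = 17, so EG − F² = 53. Taking the positive square root: √(EG − F²) = sqrt(53). At (u, v) = (-4, 5): sqrt(53).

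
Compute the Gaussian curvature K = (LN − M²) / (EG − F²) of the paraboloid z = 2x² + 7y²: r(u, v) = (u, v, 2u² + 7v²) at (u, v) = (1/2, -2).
K = 56/622521

Coefficients of the first fundamental form: E = 16*u^2 + 1, F = 56*u*v, G = 196*v^2 + 1.
Coefficients of the second fundamental form: L = 4/sqrt(16*u^2 + 196*v^2 + 1), M = 0, N = 14/sqrt(16*u^2 + 196*v^2 + 1).
Assemble K = (LN − M²)/(EG − F²) = 56/(256*u^4 + 6272*u^2*v^2 + 32*u^2 + 38416*v^4 + 392*v^2 + 1). At (u, v) = (1/2, -2): K = 56/622521.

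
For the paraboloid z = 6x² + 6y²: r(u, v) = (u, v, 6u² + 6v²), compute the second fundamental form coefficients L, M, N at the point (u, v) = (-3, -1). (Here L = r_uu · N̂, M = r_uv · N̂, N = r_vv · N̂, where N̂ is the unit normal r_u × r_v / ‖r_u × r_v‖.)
L = 12*sqrt(1441)/1441;  M = 0;  N = 12*sqrt(1441)/1441

Compute the unit normal N̂(u, v) = (-12*u/sqrt(144*u^2 + 144*v^2 + 1), -12*v/sqrt(144*u^2 + 144*v^2 + 1), 1/sqrt(144*u^2 + 144*v^2 + 1)), and the second partials r_uu, r_uv, r_vv. Take dot products:
  L(u, v) = r_uu · N̂ = 12/sqrt(144*u^2 + 144*v^2 + 1),
  M(u, v) = r_uv · N̂ = 0,
  N(u, v) = r_vv · N̂ = 12/sqrt(144*u^2 + 144*v^2 + 1).
Evaluating at (u, v) = (-3, -1):
  L = 12*sqrt(1441)/1441, M = 0, N = 12*sqrt(1441)/1441.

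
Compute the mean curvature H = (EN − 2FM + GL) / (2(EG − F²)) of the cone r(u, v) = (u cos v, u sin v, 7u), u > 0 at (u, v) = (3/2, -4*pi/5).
H = 7*sqrt(2)/30

With E = 50, F = 0, G = u^2, L = 0, M = 0, N = 7*sqrt(2)*u^2/(10*Abs(u)), assemble
  H = (EN − 2FM + GL) / (2(EG − F²)) = 7*sqrt(2)/(20*Abs(u)).
At (u, v) = (3/2, -4*pi/5): H = 7*sqrt(2)/30.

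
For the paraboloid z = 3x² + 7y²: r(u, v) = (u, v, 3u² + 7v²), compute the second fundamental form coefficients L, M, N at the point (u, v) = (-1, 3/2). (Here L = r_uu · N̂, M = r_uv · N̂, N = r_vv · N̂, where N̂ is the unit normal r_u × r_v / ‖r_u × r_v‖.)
L = 3*sqrt(478)/239;  M = 0;  N = 7*sqrt(478)/239

Compute the unit normal N̂(u, v) = (-6*u/sqrt(36*u^2 + 196*v^2 + 1), -14*v/sqrt(36*u^2 + 196*v^2 + 1), 1/sqrt(36*u^2 + 196*v^2 + 1)), and the second partials r_uu, r_uv, r_vv. Take dot products:
  L(u, v) = r_uu · N̂ = 6/sqrt(36*u^2 + 196*v^2 + 1),
  M(u, v) = r_uv · N̂ = 0,
  N(u, v) = r_vv · N̂ = 14/sqrt(36*u^2 + 196*v^2 + 1).
Evaluating at (u, v) = (-1, 3/2):
  L = 3*sqrt(478)/239, M = 0, N = 7*sqrt(478)/239.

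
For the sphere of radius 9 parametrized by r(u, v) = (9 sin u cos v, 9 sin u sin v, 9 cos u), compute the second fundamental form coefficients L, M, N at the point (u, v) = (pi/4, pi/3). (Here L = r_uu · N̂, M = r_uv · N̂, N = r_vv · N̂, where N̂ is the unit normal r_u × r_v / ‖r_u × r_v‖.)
L = -9;  M = 0;  N = -9/2

Compute the unit normal N̂(u, v) = (sin(u)^2*cos(v)/Abs(sin(u)), sin(u)^2*sin(v)/Abs(sin(u)), sin(2*u)/(2*Abs(sin(u)))), and the second partials r_uu, r_uv, r_vv. Take dot products:
  L(u, v) = r_uu · N̂ = -9*sin(u)/Abs(sin(u)),
  M(u, v) = r_uv · N̂ = 0,
  N(u, v) = r_vv · N̂ = -9*sin(u)^3/Abs(sin(u)).
Evaluating at (u, v) = (pi/4, pi/3):
  L = -9, M = 0, N = -9/2.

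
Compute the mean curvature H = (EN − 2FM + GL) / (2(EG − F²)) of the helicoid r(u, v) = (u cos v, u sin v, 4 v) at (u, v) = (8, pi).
H = 0

With E = 1, F = 0, G = u^2 + 16, L = 0, M = -4/sqrt(u^2 + 16), N = 0, assemble
  H = (EN − 2FM + GL) / (2(EG − F²)) = 0.
At (u, v) = (8, pi): H = 0.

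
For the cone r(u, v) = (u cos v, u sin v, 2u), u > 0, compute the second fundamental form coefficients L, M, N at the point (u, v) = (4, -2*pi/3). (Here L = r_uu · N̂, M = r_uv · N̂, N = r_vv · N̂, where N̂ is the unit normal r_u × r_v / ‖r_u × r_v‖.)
L = 0;  M = 0;  N = 8*sqrt(5)/5

Compute the unit normal N̂(u, v) = (-2*sqrt(5)*u*cos(v)/(5*Abs(u)), -2*sqrt(5)*u*sin(v)/(5*Abs(u)), sqrt(5)*u/(5*Abs(u))), and the second partials r_uu, r_uv, r_vv. Take dot products:
  L(u, v) = r_uu · N̂ = 0,
  M(u, v) = r_uv · N̂ = 0,
  N(u, v) = r_vv · N̂ = 2*sqrt(5)*u^2/(5*Abs(u)).
Evaluating at (u, v) = (4, -2*pi/3):
  L = 0, M = 0, N = 8*sqrt(5)/5.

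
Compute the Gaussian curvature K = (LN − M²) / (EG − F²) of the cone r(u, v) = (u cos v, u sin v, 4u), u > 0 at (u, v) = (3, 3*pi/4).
K = 0

Coefficients of the first fundamental form: E = 17, F = 0, G = u^2.
Coefficients of the second fundamental form: L = 0, M = 0, N = 4*sqrt(17)*u^2/(17*Abs(u)).
Assemble K = (LN − M²)/(EG − F²) = 0. At (u, v) = (3, 3*pi/4): K = 0.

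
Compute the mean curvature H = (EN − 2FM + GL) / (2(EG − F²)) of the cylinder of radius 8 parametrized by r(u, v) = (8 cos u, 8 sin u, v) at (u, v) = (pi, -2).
H = -1/16

With E = 64, F = 0, G = 1, L = -8, M = 0, N = 0, assemble
  H = (EN − 2FM + GL) / (2(EG − F²)) = -1/16.
At (u, v) = (pi, -2): H = -1/16.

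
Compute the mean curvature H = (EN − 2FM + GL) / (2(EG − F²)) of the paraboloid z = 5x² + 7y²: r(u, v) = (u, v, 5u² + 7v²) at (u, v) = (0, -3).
H = 8832*sqrt(1765)/3115225

With E = 100*u^2 + 1, F = 140*u*v, G = 196*v^2 + 1, L = 10/sqrt(100*u^2 + 196*v^2 + 1), M = 0, N = 14/sqrt(100*u^2 + 196*v^2 + 1), assemble
  H = (EN − 2FM + GL) / (2(EG − F²)) = 4*(175*u^2 + 245*v^2 + 3)/(100*u^2 + 196*v^2 + 1)^(3/2).
At (u, v) = (0, -3): H = 8832*sqrt(1765)/3115225.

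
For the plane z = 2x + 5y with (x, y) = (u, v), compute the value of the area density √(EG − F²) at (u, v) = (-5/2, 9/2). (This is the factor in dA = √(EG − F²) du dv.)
√(EG − F²)|_{(-5/2, 9/2)} = sqrt(30)

E = 5, F = 10, G = 26, so EG − F² = 30. Taking the positive square root: √(EG − F²) = sqrt(30). At (u, v) = (-5/2, 9/2): sqrt(30).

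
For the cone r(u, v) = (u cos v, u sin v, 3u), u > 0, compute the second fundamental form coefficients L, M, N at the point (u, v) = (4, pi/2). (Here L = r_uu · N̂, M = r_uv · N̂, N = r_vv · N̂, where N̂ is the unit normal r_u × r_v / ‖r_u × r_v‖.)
L = 0;  M = 0;  N = 6*sqrt(10)/5

Compute the unit normal N̂(u, v) = (-3*sqrt(10)*u*cos(v)/(10*Abs(u)), -3*sqrt(10)*u*sin(v)/(10*Abs(u)), sqrt(10)*u/(10*Abs(u))), and the second partials r_uu, r_uv, r_vv. Take dot products:
  L(u, v) = r_uu · N̂ = 0,
  M(u, v) = r_uv · N̂ = 0,
  N(u, v) = r_vv · N̂ = 3*sqrt(10)*u^2/(10*Abs(u)).
Evaluating at (u, v) = (4, pi/2):
  L = 0, M = 0, N = 6*sqrt(10)/5.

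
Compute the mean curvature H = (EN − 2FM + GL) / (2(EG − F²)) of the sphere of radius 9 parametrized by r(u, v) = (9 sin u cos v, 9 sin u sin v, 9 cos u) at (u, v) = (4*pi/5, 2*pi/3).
H = -1/9

With E = 81, F = 0, G = 81*sin(u)^2, L = -9*sin(u)/Abs(sin(u)), M = 0, N = -9*sin(u)^3/Abs(sin(u)), assemble
  H = (EN − 2FM + GL) / (2(EG − F²)) = -sin(u)/(9*Abs(sin(u))).
At (u, v) = (4*pi/5, 2*pi/3): H = -1/9.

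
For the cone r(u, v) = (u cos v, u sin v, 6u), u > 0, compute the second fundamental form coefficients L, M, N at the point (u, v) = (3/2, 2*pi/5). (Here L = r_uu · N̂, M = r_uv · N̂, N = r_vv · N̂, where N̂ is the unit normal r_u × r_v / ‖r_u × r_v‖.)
L = 0;  M = 0;  N = 9*sqrt(37)/37

Compute the unit normal N̂(u, v) = (-6*sqrt(37)*u*cos(v)/(37*Abs(u)), -6*sqrt(37)*u*sin(v)/(37*Abs(u)), sqrt(37)*u/(37*Abs(u))), and the second partials r_uu, r_uv, r_vv. Take dot products:
  L(u, v) = r_uu · N̂ = 0,
  M(u, v) = r_uv · N̂ = 0,
  N(u, v) = r_vv · N̂ = 6*sqrt(37)*u^2/(37*Abs(u)).
Evaluating at (u, v) = (3/2, 2*pi/5):
  L = 0, M = 0, N = 9*sqrt(37)/37.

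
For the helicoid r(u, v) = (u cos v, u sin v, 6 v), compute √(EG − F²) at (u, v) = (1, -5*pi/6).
√(EG − F²)|_{(1, -5*pi/6)} = sqrt(37)

E = 1, F = 0, G = u^2 + 36; EG − F² = u^2 + 36; √(EG − F²) = sqrt(u^2 + 36). At the given point: sqrt(37).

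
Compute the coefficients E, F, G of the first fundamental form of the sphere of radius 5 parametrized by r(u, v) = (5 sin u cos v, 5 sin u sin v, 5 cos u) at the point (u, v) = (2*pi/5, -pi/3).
E = 25;  F = 0;  G = 25*sqrt(5)/8 + 125/8

Partials: r_u = (5*cos(u)*cos(v), 5*sin(v)*cos(u), -5*sin(u)), r_v = (-5*sin(u)*sin(v), 5*sin(u)*cos(v), 0). As functions of (u, v):
  E = r_u · r_u = 25,
  F = r_u · r_v = 0,
  G = r_v · r_v = 25*sin(u)^2.
Evaluating at (u, v) = (2*pi/5, -pi/3): E = 25, F = 0, G = 25*sqrt(5)/8 + 125/8.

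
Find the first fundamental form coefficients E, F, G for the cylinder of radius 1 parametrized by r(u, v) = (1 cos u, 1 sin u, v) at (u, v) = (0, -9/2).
E = 1;  F = 0;  G = 1

Partials: r_u = (-sin(u), cos(u), 0), r_v = (0, 0, 1). As functions of (u, v):
  E = r_u · r_u = 1,
  F = r_u · r_v = 0,
  G = r_v · r_v = 1.
Evaluating at (u, v) = (0, -9/2): E = 1, F = 0, G = 1.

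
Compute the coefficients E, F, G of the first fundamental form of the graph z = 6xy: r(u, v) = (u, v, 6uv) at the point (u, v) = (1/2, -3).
E = 325;  F = -54;  G = 10

Partials: r_u = (1, 0, 6*v), r_v = (0, 1, 6*u). As functions of (u, v):
  E = r_u · r_u = 36*v^2 + 1,
  F = r_u · r_v = 36*u*v,
  G = r_v · r_v = 36*u^2 + 1.
Evaluating at (u, v) = (1/2, -3): E = 325, F = -54, G = 10.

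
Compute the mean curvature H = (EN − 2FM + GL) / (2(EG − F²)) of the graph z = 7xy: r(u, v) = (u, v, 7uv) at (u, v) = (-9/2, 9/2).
H = 27783*sqrt(22)/1659878

With E = 49*v^2 + 1, F = 49*u*v, G = 49*u^2 + 1, L = 0, M = 7/sqrt(49*u^2 + 49*v^2 + 1), N = 0, assemble
  H = (EN − 2FM + GL) / (2(EG − F²)) = -343*u*v/(49*u^2 + 49*v^2 + 1)^(3/2).
At (u, v) = (-9/2, 9/2): H = 27783*sqrt(22)/1659878.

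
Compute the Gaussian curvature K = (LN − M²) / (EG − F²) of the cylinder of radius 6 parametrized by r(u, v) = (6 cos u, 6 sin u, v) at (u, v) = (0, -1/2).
K = 0

Coefficients of the first fundamental form: E = 36, F = 0, G = 1.
Coefficients of the second fundamental form: L = -6, M = 0, N = 0.
Assemble K = (LN − M²)/(EG − F²) = 0. At (u, v) = (0, -1/2): K = 0.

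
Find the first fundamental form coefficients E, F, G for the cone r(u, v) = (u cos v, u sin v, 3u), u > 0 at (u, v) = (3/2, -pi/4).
E = 10;  F = 0;  G = 9/4

Partials: r_u = (cos(v), sin(v), 3), r_v = (-u*sin(v), u*cos(v), 0). As functions of (u, v):
  E = r_u · r_u = 10,
  F = r_u · r_v = 0,
  G = r_v · r_v = u^2.
Evaluating at (u, v) = (3/2, -pi/4): E = 10, F = 0, G = 9/4.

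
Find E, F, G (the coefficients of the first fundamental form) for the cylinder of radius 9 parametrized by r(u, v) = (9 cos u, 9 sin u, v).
E = 81;  F = 0;  G = 1

Compute partials: r_u = (-9*sin(u), 9*cos(u), 0), r_v = (0, 0, 1). Then
  E = r_u · r_u = 81,
  F = r_u · r_v = 0,
  G = r_v · r_v = 1.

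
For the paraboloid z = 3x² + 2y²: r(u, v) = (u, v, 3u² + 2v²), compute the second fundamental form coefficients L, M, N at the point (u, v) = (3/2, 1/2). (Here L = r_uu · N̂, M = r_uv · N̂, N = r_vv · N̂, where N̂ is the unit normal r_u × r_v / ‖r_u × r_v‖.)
L = 3*sqrt(86)/43;  M = 0;  N = 2*sqrt(86)/43

Compute the unit normal N̂(u, v) = (-6*u/sqrt(36*u^2 + 16*v^2 + 1), -4*v/sqrt(36*u^2 + 16*v^2 + 1), 1/sqrt(36*u^2 + 16*v^2 + 1)), and the second partials r_uu, r_uv, r_vv. Take dot products:
  L(u, v) = r_uu · N̂ = 6/sqrt(36*u^2 + 16*v^2 + 1),
  M(u, v) = r_uv · N̂ = 0,
  N(u, v) = r_vv · N̂ = 4/sqrt(36*u^2 + 16*v^2 + 1).
Evaluating at (u, v) = (3/2, 1/2):
  L = 3*sqrt(86)/43, M = 0, N = 2*sqrt(86)/43.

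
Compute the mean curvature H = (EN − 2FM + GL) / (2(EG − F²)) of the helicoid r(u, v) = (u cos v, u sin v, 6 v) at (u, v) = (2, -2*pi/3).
H = 0

With E = 1, F = 0, G = u^2 + 36, L = 0, M = -6/sqrt(u^2 + 36), N = 0, assemble
  H = (EN − 2FM + GL) / (2(EG − F²)) = 0.
At (u, v) = (2, -2*pi/3): H = 0.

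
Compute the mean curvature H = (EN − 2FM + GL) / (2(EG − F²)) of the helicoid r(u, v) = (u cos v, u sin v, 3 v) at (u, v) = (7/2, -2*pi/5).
H = 0

With E = 1, F = 0, G = u^2 + 9, L = 0, M = -3/sqrt(u^2 + 9), N = 0, assemble
  H = (EN − 2FM + GL) / (2(EG − F²)) = 0.
At (u, v) = (7/2, -2*pi/5): H = 0.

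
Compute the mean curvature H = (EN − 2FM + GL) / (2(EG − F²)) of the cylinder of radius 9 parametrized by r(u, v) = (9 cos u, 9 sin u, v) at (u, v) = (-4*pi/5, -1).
H = -1/18

With E = 81, F = 0, G = 1, L = -9, M = 0, N = 0, assemble
  H = (EN − 2FM + GL) / (2(EG − F²)) = -1/18.
At (u, v) = (-4*pi/5, -1): H = -1/18.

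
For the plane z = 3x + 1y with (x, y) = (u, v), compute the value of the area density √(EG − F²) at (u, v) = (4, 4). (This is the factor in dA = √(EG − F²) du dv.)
√(EG − F²)|_{(4, 4)} = sqrt(11)

E = 10, F = 3, G = 2, so EG − F² = 11. Taking the positive square root: √(EG − F²) = sqrt(11). At (u, v) = (4, 4): sqrt(11).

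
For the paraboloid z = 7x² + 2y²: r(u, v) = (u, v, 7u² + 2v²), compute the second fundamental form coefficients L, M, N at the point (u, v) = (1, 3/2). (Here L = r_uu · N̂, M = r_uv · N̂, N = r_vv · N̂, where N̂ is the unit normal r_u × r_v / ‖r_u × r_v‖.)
L = 14*sqrt(233)/233;  M = 0;  N = 4*sqrt(233)/233

Compute the unit normal N̂(u, v) = (-14*u/sqrt(196*u^2 + 16*v^2 + 1), -4*v/sqrt(196*u^2 + 16*v^2 + 1), 1/sqrt(196*u^2 + 16*v^2 + 1)), and the second partials r_uu, r_uv, r_vv. Take dot products:
  L(u, v) = r_uu · N̂ = 14/sqrt(196*u^2 + 16*v^2 + 1),
  M(u, v) = r_uv · N̂ = 0,
  N(u, v) = r_vv · N̂ = 4/sqrt(196*u^2 + 16*v^2 + 1).
Evaluating at (u, v) = (1, 3/2):
  L = 14*sqrt(233)/233, M = 0, N = 4*sqrt(233)/233.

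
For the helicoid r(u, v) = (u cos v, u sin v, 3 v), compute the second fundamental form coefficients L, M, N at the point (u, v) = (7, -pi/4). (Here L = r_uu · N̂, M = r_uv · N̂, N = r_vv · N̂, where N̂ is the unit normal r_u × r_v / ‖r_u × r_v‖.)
L = 0;  M = -3*sqrt(58)/58;  N = 0

Compute the unit normal N̂(u, v) = (3*sin(v)/sqrt(u^2 + 9), -3*cos(v)/sqrt(u^2 + 9), u/sqrt(u^2 + 9)), and the second partials r_uu, r_uv, r_vv. Take dot products:
  L(u, v) = r_uu · N̂ = 0,
  M(u, v) = r_uv · N̂ = -3/sqrt(u^2 + 9),
  N(u, v) = r_vv · N̂ = 0.
Evaluating at (u, v) = (7, -pi/4):
  L = 0, M = -3*sqrt(58)/58, N = 0.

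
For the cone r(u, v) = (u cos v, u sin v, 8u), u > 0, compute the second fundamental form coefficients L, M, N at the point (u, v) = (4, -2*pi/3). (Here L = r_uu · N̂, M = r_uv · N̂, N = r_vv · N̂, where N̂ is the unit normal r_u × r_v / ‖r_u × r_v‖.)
L = 0;  M = 0;  N = 32*sqrt(65)/65

Compute the unit normal N̂(u, v) = (-8*sqrt(65)*u*cos(v)/(65*Abs(u)), -8*sqrt(65)*u*sin(v)/(65*Abs(u)), sqrt(65)*u/(65*Abs(u))), and the second partials r_uu, r_uv, r_vv. Take dot products:
  L(u, v) = r_uu · N̂ = 0,
  M(u, v) = r_uv · N̂ = 0,
  N(u, v) = r_vv · N̂ = 8*sqrt(65)*u^2/(65*Abs(u)).
Evaluating at (u, v) = (4, -2*pi/3):
  L = 0, M = 0, N = 32*sqrt(65)/65.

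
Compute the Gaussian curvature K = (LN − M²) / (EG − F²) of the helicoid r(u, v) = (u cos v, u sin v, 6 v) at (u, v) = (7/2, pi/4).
K = -576/37249

Coefficients of the first fundamental form: E = 1, F = 0, G = u^2 + 36.
Coefficients of the second fundamental form: L = 0, M = -6/sqrt(u^2 + 36), N = 0.
Assemble K = (LN − M²)/(EG − F²) = -36/(u^2 + 36)^2. At (u, v) = (7/2, pi/4): K = -576/37249.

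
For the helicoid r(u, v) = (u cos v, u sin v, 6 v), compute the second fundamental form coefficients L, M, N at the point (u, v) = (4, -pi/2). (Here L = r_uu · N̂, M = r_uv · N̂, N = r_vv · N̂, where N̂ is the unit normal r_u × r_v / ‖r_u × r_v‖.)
L = 0;  M = -3*sqrt(13)/13;  N = 0

Compute the unit normal N̂(u, v) = (6*sin(v)/sqrt(u^2 + 36), -6*cos(v)/sqrt(u^2 + 36), u/sqrt(u^2 + 36)), and the second partials r_uu, r_uv, r_vv. Take dot products:
  L(u, v) = r_uu · N̂ = 0,
  M(u, v) = r_uv · N̂ = -6/sqrt(u^2 + 36),
  N(u, v) = r_vv · N̂ = 0.
Evaluating at (u, v) = (4, -pi/2):
  L = 0, M = -3*sqrt(13)/13, N = 0.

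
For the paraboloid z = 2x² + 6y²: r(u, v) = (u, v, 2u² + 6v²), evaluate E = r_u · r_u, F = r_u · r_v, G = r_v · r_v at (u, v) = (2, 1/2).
E = 65;  F = 48;  G = 37

Partials: r_u = (1, 0, 4*u), r_v = (0, 1, 12*v). As functions of (u, v):
  E = r_u · r_u = 16*u^2 + 1,
  F = r_u · r_v = 48*u*v,
  G = r_v · r_v = 144*v^2 + 1.
Evaluating at (u, v) = (2, 1/2): E = 65, F = 48, G = 37.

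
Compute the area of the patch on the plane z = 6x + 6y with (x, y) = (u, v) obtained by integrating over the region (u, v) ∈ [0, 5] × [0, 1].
Area = 5*sqrt(73)

Area = ∫∫ √(EG − F²) du dv with √(EG − F²) = sqrt(73). Integrating over [0, 5] × [0, 1] gives 5*sqrt(73).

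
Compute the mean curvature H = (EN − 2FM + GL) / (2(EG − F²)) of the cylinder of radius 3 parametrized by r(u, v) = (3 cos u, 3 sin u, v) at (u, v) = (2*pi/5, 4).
H = -1/6

With E = 9, F = 0, G = 1, L = -3, M = 0, N = 0, assemble
  H = (EN − 2FM + GL) / (2(EG − F²)) = -1/6.
At (u, v) = (2*pi/5, 4): H = -1/6.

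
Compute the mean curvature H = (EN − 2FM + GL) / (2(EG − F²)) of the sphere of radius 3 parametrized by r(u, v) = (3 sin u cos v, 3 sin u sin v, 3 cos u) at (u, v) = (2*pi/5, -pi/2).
H = -1/3

With E = 9, F = 0, G = 9*sin(u)^2, L = -3*sin(u)/Abs(sin(u)), M = 0, N = -3*sin(u)^3/Abs(sin(u)), assemble
  H = (EN − 2FM + GL) / (2(EG − F²)) = -sin(u)/(3*Abs(sin(u))).
At (u, v) = (2*pi/5, -pi/2): H = -1/3.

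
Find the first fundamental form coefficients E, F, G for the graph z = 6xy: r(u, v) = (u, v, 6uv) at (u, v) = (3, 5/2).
E = 226;  F = 270;  G = 325

Partials: r_u = (1, 0, 6*v), r_v = (0, 1, 6*u). As functions of (u, v):
  E = r_u · r_u = 36*v^2 + 1,
  F = r_u · r_v = 36*u*v,
  G = r_v · r_v = 36*u^2 + 1.
Evaluating at (u, v) = (3, 5/2): E = 226, F = 270, G = 325.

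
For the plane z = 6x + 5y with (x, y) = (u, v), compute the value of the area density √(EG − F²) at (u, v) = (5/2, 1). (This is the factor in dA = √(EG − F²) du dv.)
√(EG − F²)|_{(5/2, 1)} = sqrt(62)

E = 37, F = 30, G = 26, so EG − F² = 62. Taking the positive square root: √(EG − F²) = sqrt(62). At (u, v) = (5/2, 1): sqrt(62).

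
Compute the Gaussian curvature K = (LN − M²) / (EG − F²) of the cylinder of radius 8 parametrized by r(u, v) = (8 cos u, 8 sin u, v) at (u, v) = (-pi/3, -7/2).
K = 0

Coefficients of the first fundamental form: E = 64, F = 0, G = 1.
Coefficients of the second fundamental form: L = -8, M = 0, N = 0.
Assemble K = (LN − M²)/(EG − F²) = 0. At (u, v) = (-pi/3, -7/2): K = 0.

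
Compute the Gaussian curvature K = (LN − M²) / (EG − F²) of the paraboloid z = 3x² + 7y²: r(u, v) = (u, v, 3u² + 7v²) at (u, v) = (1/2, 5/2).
K = 84/1525225

Coefficients of the first fundamental form: E = 36*u^2 + 1, F = 84*u*v, G = 196*v^2 + 1.
Coefficients of the second fundamental form: L = 6/sqrt(36*u^2 + 196*v^2 + 1), M = 0, N = 14/sqrt(36*u^2 + 196*v^2 + 1).
Assemble K = (LN − M²)/(EG − F²) = 84/(1296*u^4 + 14112*u^2*v^2 + 72*u^2 + 38416*v^4 + 392*v^2 + 1). At (u, v) = (1/2, 5/2): K = 84/1525225.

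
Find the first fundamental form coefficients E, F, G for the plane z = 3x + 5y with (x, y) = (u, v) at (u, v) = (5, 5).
E = 10;  F = 15;  G = 26

Partials: r_u = (1, 0, 3), r_v = (0, 1, 5). As functions of (u, v):
  E = r_u · r_u = 10,
  F = r_u · r_v = 15,
  G = r_v · r_v = 26.
Evaluating at (u, v) = (5, 5): E = 10, F = 15, G = 26.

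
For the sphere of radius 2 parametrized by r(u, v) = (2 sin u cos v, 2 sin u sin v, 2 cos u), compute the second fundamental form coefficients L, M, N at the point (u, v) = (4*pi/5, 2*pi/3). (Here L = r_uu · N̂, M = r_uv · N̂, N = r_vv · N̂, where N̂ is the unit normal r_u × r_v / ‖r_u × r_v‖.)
L = -2;  M = 0;  N = -5/4 + sqrt(5)/4

Compute the unit normal N̂(u, v) = (sin(u)^2*cos(v)/Abs(sin(u)), sin(u)^2*sin(v)/Abs(sin(u)), sin(2*u)/(2*Abs(sin(u)))), and the second partials r_uu, r_uv, r_vv. Take dot products:
  L(u, v) = r_uu · N̂ = -2*sin(u)/Abs(sin(u)),
  M(u, v) = r_uv · N̂ = 0,
  N(u, v) = r_vv · N̂ = -2*sin(u)^3/Abs(sin(u)).
Evaluating at (u, v) = (4*pi/5, 2*pi/3):
  L = -2, M = 0, N = -5/4 + sqrt(5)/4.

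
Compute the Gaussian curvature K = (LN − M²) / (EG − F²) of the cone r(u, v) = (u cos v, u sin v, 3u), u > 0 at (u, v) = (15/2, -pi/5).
K = 0

Coefficients of the first fundamental form: E = 10, F = 0, G = u^2.
Coefficients of the second fundamental form: L = 0, M = 0, N = 3*sqrt(10)*u^2/(10*Abs(u)).
Assemble K = (LN − M²)/(EG − F²) = 0. At (u, v) = (15/2, -pi/5): K = 0.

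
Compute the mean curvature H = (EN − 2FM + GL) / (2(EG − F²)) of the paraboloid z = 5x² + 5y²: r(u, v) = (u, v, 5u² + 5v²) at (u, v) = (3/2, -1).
H = 1635*sqrt(326)/106276

With E = 100*u^2 + 1, F = 100*u*v, G = 100*v^2 + 1, L = 10/sqrt(100*u^2 + 100*v^2 + 1), M = 0, N = 10/sqrt(100*u^2 + 100*v^2 + 1), assemble
  H = (EN − 2FM + GL) / (2(EG − F²)) = 10*(50*u^2 + 50*v^2 + 1)/(100*u^2 + 100*v^2 + 1)^(3/2).
At (u, v) = (3/2, -1): H = 1635*sqrt(326)/106276.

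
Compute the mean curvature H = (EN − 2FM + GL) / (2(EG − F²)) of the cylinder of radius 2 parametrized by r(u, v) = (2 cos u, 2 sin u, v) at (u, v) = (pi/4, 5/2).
H = -1/4

With E = 4, F = 0, G = 1, L = -2, M = 0, N = 0, assemble
  H = (EN − 2FM + GL) / (2(EG − F²)) = -1/4.
At (u, v) = (pi/4, 5/2): H = -1/4.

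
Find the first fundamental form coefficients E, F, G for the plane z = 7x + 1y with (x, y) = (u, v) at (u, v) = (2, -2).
E = 50;  F = 7;  G = 2

Partials: r_u = (1, 0, 7), r_v = (0, 1, 1). As functions of (u, v):
  E = r_u · r_u = 50,
  F = r_u · r_v = 7,
  G = r_v · r_v = 2.
Evaluating at (u, v) = (2, -2): E = 50, F = 7, G = 2.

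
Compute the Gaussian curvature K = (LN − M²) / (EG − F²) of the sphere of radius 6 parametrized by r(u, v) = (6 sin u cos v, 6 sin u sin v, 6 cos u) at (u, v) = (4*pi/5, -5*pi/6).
K = 1/36

Coefficients of the first fundamental form: E = 36, F = 0, G = 36*sin(u)^2.
Coefficients of the second fundamental form: L = -6*sin(u)/Abs(sin(u)), M = 0, N = -6*sin(u)^3/Abs(sin(u)).
Assemble K = (LN − M²)/(EG − F²) = 1/36. At (u, v) = (4*pi/5, -5*pi/6): K = 1/36.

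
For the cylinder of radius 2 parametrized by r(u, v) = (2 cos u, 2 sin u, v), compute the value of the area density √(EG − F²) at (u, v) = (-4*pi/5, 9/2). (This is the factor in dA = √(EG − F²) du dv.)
√(EG − F²)|_{(-4*pi/5, 9/2)} = 2

E = 4, F = 0, G = 1, so EG − F² = 4. Taking the positive square root: √(EG − F²) = 2. At (u, v) = (-4*pi/5, 9/2): 2.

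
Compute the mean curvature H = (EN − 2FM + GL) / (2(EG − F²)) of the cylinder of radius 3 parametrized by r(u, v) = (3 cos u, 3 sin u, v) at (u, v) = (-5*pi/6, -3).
H = -1/6

With E = 9, F = 0, G = 1, L = -3, M = 0, N = 0, assemble
  H = (EN − 2FM + GL) / (2(EG − F²)) = -1/6.
At (u, v) = (-5*pi/6, -3): H = -1/6.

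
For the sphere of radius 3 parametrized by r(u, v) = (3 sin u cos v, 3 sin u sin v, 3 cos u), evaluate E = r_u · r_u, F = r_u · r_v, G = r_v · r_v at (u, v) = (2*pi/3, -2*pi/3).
E = 9;  F = 0;  G = 27/4

Partials: r_u = (3*cos(u)*cos(v), 3*sin(v)*cos(u), -3*sin(u)), r_v = (-3*sin(u)*sin(v), 3*sin(u)*cos(v), 0). As functions of (u, v):
  E = r_u · r_u = 9,
  F = r_u · r_v = 0,
  G = r_v · r_v = 9*sin(u)^2.
Evaluating at (u, v) = (2*pi/3, -2*pi/3): E = 9, F = 0, G = 27/4.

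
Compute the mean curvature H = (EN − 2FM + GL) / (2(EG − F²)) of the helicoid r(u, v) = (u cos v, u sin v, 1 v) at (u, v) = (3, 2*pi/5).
H = 0

With E = 1, F = 0, G = u^2 + 1, L = 0, M = -1/sqrt(u^2 + 1), N = 0, assemble
  H = (EN − 2FM + GL) / (2(EG − F²)) = 0.
At (u, v) = (3, 2*pi/5): H = 0.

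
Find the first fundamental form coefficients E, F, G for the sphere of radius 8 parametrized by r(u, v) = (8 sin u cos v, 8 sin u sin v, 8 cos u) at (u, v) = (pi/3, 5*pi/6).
E = 64;  F = 0;  G = 48

Partials: r_u = (8*cos(u)*cos(v), 8*sin(v)*cos(u), -8*sin(u)), r_v = (-8*sin(u)*sin(v), 8*sin(u)*cos(v), 0). As functions of (u, v):
  E = r_u · r_u = 64,
  F = r_u · r_v = 0,
  G = r_v · r_v = 64*sin(u)^2.
Evaluating at (u, v) = (pi/3, 5*pi/6): E = 64, F = 0, G = 48.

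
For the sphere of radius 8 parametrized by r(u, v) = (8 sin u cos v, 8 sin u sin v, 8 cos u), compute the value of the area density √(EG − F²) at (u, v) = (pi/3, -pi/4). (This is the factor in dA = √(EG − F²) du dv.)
√(EG − F²)|_{(pi/3, -pi/4)} = 32*sqrt(3)

E = 64, F = 0, G = 64*sin(u)^2, so EG − F² = 4096*sin(u)^2. Taking the positive square root: √(EG − F²) = 64*Abs(sin(u)). At (u, v) = (pi/3, -pi/4): 32*sqrt(3).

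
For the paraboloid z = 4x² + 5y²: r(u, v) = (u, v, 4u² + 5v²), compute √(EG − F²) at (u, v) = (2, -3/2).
√(EG − F²)|_{(2, -3/2)} = sqrt(482)

E = 64*u^2 + 1, F = 80*u*v, G = 100*v^2 + 1; EG − F² = 64*u^2 + 100*v^2 + 1; √(EG − F²) = sqrt(64*u^2 + 100*v^2 + 1). At the given point: sqrt(482).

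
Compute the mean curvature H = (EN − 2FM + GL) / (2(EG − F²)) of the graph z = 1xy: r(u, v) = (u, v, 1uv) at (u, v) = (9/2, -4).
H = 144*sqrt(149)/22201

With E = v^2 + 1, F = u*v, G = u^2 + 1, L = 0, M = 1/sqrt(u^2 + v^2 + 1), N = 0, assemble
  H = (EN − 2FM + GL) / (2(EG − F²)) = -u*v/(u^2 + v^2 + 1)^(3/2).
At (u, v) = (9/2, -4): H = 144*sqrt(149)/22201.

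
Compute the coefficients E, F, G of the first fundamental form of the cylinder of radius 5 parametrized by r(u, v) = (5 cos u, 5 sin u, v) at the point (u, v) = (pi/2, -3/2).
E = 25;  F = 0;  G = 1

Partials: r_u = (-5*sin(u), 5*cos(u), 0), r_v = (0, 0, 1). As functions of (u, v):
  E = r_u · r_u = 25,
  F = r_u · r_v = 0,
  G = r_v · r_v = 1.
Evaluating at (u, v) = (pi/2, -3/2): E = 25, F = 0, G = 1.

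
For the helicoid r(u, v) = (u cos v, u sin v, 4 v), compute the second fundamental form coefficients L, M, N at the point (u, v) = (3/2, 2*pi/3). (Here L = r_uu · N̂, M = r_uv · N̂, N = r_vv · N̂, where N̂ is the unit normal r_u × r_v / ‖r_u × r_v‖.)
L = 0;  M = -8*sqrt(73)/73;  N = 0

Compute the unit normal N̂(u, v) = (4*sin(v)/sqrt(u^2 + 16), -4*cos(v)/sqrt(u^2 + 16), u/sqrt(u^2 + 16)), and the second partials r_uu, r_uv, r_vv. Take dot products:
  L(u, v) = r_uu · N̂ = 0,
  M(u, v) = r_uv · N̂ = -4/sqrt(u^2 + 16),
  N(u, v) = r_vv · N̂ = 0.
Evaluating at (u, v) = (3/2, 2*pi/3):
  L = 0, M = -8*sqrt(73)/73, N = 0.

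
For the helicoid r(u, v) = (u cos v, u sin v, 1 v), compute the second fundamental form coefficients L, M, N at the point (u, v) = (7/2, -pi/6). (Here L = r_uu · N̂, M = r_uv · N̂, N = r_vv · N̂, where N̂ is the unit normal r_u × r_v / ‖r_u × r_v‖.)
L = 0;  M = -2*sqrt(53)/53;  N = 0

Compute the unit normal N̂(u, v) = (sin(v)/sqrt(u^2 + 1), -cos(v)/sqrt(u^2 + 1), u/sqrt(u^2 + 1)), and the second partials r_uu, r_uv, r_vv. Take dot products:
  L(u, v) = r_uu · N̂ = 0,
  M(u, v) = r_uv · N̂ = -1/sqrt(u^2 + 1),
  N(u, v) = r_vv · N̂ = 0.
Evaluating at (u, v) = (7/2, -pi/6):
  L = 0, M = -2*sqrt(53)/53, N = 0.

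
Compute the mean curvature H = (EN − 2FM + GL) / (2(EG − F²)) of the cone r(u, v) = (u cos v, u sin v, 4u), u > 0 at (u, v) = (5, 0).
H = 2*sqrt(17)/85

With E = 17, F = 0, G = u^2, L = 0, M = 0, N = 4*sqrt(17)*u^2/(17*Abs(u)), assemble
  H = (EN − 2FM + GL) / (2(EG − F²)) = 2*sqrt(17)/(17*Abs(u)).
At (u, v) = (5, 0): H = 2*sqrt(17)/85.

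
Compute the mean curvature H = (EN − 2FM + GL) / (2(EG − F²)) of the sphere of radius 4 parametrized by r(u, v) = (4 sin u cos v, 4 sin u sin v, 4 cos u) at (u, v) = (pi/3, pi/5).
H = -1/4

With E = 16, F = 0, G = 16*sin(u)^2, L = -4*sin(u)/Abs(sin(u)), M = 0, N = -4*sin(u)^3/Abs(sin(u)), assemble
  H = (EN − 2FM + GL) / (2(EG − F²)) = -sin(u)/(4*Abs(sin(u))).
At (u, v) = (pi/3, pi/5): H = -1/4.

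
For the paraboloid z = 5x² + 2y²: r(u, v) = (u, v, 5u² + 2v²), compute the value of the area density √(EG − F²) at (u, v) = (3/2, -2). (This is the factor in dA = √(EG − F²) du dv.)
√(EG − F²)|_{(3/2, -2)} = sqrt(290)

E = 100*u^2 + 1, F = 40*u*v, G = 16*v^2 + 1, so EG − F² = 100*u^2 + 16*v^2 + 1. Taking the positive square root: √(EG − F²) = sqrt(100*u^2 + 16*v^2 + 1). At (u, v) = (3/2, -2): sqrt(290).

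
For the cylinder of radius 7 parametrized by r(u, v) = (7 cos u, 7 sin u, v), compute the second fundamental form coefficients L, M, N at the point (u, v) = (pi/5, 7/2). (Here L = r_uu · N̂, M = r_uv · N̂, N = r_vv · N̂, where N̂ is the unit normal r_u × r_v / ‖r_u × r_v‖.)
L = -7;  M = 0;  N = 0

Compute the unit normal N̂(u, v) = (cos(u), sin(u), 0), and the second partials r_uu, r_uv, r_vv. Take dot products:
  L(u, v) = r_uu · N̂ = -7,
  M(u, v) = r_uv · N̂ = 0,
  N(u, v) = r_vv · N̂ = 0.
Evaluating at (u, v) = (pi/5, 7/2):
  L = -7, M = 0, N = 0.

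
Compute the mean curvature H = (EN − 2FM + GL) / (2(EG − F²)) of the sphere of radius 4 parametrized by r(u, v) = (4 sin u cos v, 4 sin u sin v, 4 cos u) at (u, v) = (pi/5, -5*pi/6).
H = -1/4

With E = 16, F = 0, G = 16*sin(u)^2, L = -4*sin(u)/Abs(sin(u)), M = 0, N = -4*sin(u)^3/Abs(sin(u)), assemble
  H = (EN − 2FM + GL) / (2(EG − F²)) = -sin(u)/(4*Abs(sin(u))).
At (u, v) = (pi/5, -5*pi/6): H = -1/4.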